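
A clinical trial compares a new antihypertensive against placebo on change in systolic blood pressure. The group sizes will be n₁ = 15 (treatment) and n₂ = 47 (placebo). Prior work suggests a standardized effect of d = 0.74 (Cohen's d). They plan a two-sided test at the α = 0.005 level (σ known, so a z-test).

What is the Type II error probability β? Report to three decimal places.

β ≈ 0.622

Noncentrality parameter: δ = d / √(1/n₁ + 1/n₂) = 0.74 / √(1/15 + 1/47) = 2.4953
Critical value for a two-sided test at α = 0.005: z_{α/2} = 2.807.
Power = Φ(δ − 2.807) + Φ(−δ − 2.807) = Φ(-0.312) + Φ(-5.302) = 0.3776 + 0.0000 = 0.3776.
Type II error: β = 1 − power = 1 − 0.3776 = 0.6224.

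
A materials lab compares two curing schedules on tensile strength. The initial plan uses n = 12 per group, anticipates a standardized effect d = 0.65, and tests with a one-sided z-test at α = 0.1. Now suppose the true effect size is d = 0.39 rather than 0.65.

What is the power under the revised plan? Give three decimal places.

Power ≈ 0.372

With d = 0.39: δ = d·√(n/2) = 0.39 × √(12/2) = 0.9553. Critical value z_{0.1} = 1.282.
Revised power = Φ(δ − 1.282) = Φ(-0.326) = 0.3721.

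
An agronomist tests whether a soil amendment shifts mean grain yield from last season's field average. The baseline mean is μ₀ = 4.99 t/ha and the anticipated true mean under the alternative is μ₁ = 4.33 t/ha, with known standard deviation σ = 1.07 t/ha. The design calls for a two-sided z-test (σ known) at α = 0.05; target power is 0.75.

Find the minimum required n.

n = 19

Standardized effect: d = |μ₁ − μ₀| / σ = |4.33 − 4.99| / 1.07 = 0.6168
For power 0.75 need Φ(δ − z_{0.025}) = 0.75, so δ = z_{0.025} + z_{0.25} = 1.960 + 0.674 = 2.634.
(Ignoring the negligible lower-tail rejection probability gives the usual closed-form inversion.)
δ = d·√n ⇒ n = (δ/d)² = (2.634 / 0.6168)² = 18.24.
Round up to the next whole unit.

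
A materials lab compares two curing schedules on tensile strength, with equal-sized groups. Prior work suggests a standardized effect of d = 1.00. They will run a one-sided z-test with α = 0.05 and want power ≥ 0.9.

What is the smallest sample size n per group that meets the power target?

Set Φ(δ − 1.645) = 0.9; then δ − 1.645 = Φ⁻¹(0.9) = 1.282, giving δ = 2.926.
δ = d·√(n/2) ⇒ n = 2(δ/d)² = 2 × (2.926 / 1.00)² = 17.13.
Rounding up, n = 18 per group.

n = 18 per group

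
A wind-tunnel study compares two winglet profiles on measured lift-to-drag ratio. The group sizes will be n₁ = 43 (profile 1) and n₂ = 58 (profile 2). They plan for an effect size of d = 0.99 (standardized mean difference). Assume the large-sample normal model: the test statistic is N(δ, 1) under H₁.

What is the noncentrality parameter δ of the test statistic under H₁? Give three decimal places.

δ ≈ 4.920

δ = d / √(1/n₁ + 1/n₂) = 0.99 / √(1/43 + 1/58) = 4.9195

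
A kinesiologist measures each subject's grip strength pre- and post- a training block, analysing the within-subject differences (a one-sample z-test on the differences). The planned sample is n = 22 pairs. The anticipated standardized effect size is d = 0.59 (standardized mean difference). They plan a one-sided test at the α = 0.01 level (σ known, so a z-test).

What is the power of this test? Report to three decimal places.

Power ≈ 0.670

Noncentrality parameter: λ = d·√n = 0.59 × √22 = 2.7673
Critical value for a one-sided test at α = 0.01: z_α = 2.326.
Power = P(Z > 2.326 − λ) = Φ(0.441) = 0.6704.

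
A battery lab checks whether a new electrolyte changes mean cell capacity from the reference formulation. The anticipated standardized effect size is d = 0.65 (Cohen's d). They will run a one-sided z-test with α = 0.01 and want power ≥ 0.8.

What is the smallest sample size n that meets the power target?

Set Φ(δ − 2.326) = 0.8; then δ − 2.326 = Φ⁻¹(0.8) = 0.842, giving δ = 3.168.
δ = d·√n ⇒ n = (δ/d)² = (3.168 / 0.65)² = 23.75.
Rounding up, n = 24.

n = 24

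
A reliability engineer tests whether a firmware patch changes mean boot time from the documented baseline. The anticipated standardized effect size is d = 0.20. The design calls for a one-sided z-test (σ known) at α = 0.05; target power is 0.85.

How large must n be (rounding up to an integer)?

n = 180

Set Φ(δ − 1.645) = 0.85; then δ − 1.645 = Φ⁻¹(0.85) = 1.036, giving δ = 2.681.
δ = d·√n ⇒ n = (δ/d)² = (2.681 / 0.20)² = 179.73.
Round up to the next whole unit.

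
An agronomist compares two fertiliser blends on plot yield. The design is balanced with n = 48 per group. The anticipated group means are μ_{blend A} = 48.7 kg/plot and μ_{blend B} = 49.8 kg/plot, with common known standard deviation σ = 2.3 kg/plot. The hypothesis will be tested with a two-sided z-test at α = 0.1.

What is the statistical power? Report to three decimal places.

Power ≈ 0.757

Standardized effect: d = |μ_{blend A} − μ_{blend B}| / σ = |48.7 − 49.8| / 2.3 = 0.4783
Noncentrality parameter: δ = d·√(n/2) = 0.4783 × √(48/2) = 2.3430
Critical value for a two-sided test at α = 0.1: z_{α/2} = 1.645.
Power = Φ(δ − 1.645) + Φ(−δ − 1.645) = Φ(0.698) + Φ(-3.988) = 0.7575 + 0.0000 = 0.7575.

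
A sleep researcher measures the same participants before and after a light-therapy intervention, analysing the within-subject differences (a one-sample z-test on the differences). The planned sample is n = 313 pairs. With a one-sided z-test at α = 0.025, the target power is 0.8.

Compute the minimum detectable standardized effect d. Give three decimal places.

Need Φ(δ − 1.960) = 0.8, so δ = 1.960 + 0.842 = 2.802.
δ = d·√n ⇒ d = δ/√n = 2.802/√313 = 0.1584.

d ≈ 0.158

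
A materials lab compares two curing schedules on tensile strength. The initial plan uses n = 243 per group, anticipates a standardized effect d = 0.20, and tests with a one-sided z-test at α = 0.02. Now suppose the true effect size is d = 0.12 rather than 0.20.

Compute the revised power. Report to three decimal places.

With d = 0.12: δ = d·√(n/2) = 0.12 × √(243/2) = 1.3227. Critical value z_{0.02} = 2.054.
Revised power = P(Z > 2.054 − δ) = Φ(-0.731) = 0.2324.

Power ≈ 0.232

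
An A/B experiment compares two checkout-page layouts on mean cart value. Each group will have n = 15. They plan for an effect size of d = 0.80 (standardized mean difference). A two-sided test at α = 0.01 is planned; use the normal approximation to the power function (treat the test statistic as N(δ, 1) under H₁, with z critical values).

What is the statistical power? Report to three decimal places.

Noncentrality parameter: δ = d·√(n/2) = 0.80 × √(15/2) = 2.1909
Critical value for a two-sided test at α = 0.01: z_{α/2} = 2.576.
Power = Φ(δ − 2.576) + Φ(−δ − 2.576) = Φ(-0.385) + Φ(-4.767) = 0.3501 + 0.0000 = 0.3501.

Power ≈ 0.350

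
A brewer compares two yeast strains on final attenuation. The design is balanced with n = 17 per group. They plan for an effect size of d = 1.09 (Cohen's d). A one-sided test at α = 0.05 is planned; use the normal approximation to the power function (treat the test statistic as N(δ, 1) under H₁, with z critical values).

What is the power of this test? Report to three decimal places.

Noncentrality parameter: δ = d·√(n/2) = 1.09 × √(17/2) = 3.1779
Critical value for a one-sided test at α = 0.05: z_α = 1.645.
Power = Φ(δ − 1.645) = Φ(1.533) = 0.9374.

Power ≈ 0.937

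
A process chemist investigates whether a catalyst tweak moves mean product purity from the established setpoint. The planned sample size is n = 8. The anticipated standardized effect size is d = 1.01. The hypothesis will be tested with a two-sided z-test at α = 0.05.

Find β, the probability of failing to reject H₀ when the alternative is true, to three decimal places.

Noncentrality parameter: δ = d·√n = 1.01 × √8 = 2.8567
Two-sided α = 0.05 → critical value z_{0.025} = 1.960.
Power = Φ(δ − 1.960) + Φ(−δ − 1.960) = Φ(0.897) + Φ(-4.817) = 0.8151 + 0.0000 = 0.8151.
Type II error: β = 1 − power = 1 − 0.8151 = 0.1849.

β ≈ 0.185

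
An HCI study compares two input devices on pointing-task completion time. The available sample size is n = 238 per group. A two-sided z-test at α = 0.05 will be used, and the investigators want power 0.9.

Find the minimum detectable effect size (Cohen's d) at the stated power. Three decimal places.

d ≈ 0.297

Need Φ(δ − 1.960) = 0.9, so δ = 1.960 + 1.282 = 3.242.
(The second rejection-region term Φ(−δ − z_{α/2}) is negligible and dropped.)
δ = d·√(n/2) ⇒ d = δ/√(n/2) = 3.242/√(238/2) = 0.2971.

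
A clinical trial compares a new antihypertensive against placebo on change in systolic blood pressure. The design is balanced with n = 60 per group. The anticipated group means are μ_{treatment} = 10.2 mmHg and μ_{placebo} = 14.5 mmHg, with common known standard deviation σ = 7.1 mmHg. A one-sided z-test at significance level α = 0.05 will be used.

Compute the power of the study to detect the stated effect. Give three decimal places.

Power ≈ 0.953

Standardized effect: d = |μ_{treatment} − μ_{placebo}| / σ = |10.2 − 14.5| / 7.1 = 0.6056
Noncentrality parameter: δ = d·√(n/2) = 0.6056 × √(60/2) = 3.3172
Critical value for a one-sided test at α = 0.05: z_α = 1.645.
Power = P(Z > 1.645 − δ) = Φ(1.672) = 0.9528.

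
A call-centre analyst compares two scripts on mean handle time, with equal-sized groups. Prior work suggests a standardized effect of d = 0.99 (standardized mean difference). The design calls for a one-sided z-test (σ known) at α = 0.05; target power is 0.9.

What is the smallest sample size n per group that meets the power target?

For power 0.9 need Φ(δ − z_{0.05}) = 0.9, so δ = z_{0.05} + z_{0.10} = 1.645 + 1.282 = 2.926.
δ = d·√(n/2) ⇒ n = 2(δ/d)² = 2 × (2.926 / 0.99)² = 17.48.
Round up to the next whole unit.

n = 18 per group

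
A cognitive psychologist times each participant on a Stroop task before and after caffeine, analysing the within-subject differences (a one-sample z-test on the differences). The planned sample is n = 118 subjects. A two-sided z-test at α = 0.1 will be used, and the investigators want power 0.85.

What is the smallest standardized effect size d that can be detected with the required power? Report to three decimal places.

d ≈ 0.247

Need Φ(δ − 1.645) = 0.85, so δ = 1.645 + 1.036 = 2.681.
(Lower-tail contribution to power is negligible for δ > 0.)
δ = d·√n ⇒ d = δ/√n = 2.681/√118 = 0.2468.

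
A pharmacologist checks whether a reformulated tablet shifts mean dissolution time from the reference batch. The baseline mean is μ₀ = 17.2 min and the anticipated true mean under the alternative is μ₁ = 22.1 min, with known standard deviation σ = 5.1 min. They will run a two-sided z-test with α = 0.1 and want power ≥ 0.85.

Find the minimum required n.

Standardized effect: d = |μ₁ − μ₀| / σ = |22.1 − 17.2| / 5.1 = 0.9608
Set Φ(δ − 1.645) = 0.85; then δ − 1.645 = Φ⁻¹(0.85) = 1.036, giving δ = 2.681.
(For δ > 0 the lower-tail rejection region contributes negligibly to power, so the one-term inversion is standard.)
δ = d·√n ⇒ n = (δ/d)² = (2.681 / 0.9608)² = 7.79.
Rounding up, n = 8.

n = 8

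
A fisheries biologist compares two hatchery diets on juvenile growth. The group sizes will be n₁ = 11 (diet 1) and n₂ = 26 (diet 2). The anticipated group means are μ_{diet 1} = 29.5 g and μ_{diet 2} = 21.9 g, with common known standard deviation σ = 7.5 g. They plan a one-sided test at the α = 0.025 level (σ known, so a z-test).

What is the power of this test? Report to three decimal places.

Power ≈ 0.804

Standardized effect: d = |μ_{diet 1} − μ_{diet 2}| / σ = |29.5 − 21.9| / 7.5 = 1.0133
Noncentrality parameter: δ = d / √(1/n₁ + 1/n₂) = 1.0133 / √(1/11 + 1/26) = 2.8173
One-sided α = 0.025 → critical value z_{0.025} = 1.960.
Power = Φ(δ − 1.960) = Φ(0.857) = 0.8044.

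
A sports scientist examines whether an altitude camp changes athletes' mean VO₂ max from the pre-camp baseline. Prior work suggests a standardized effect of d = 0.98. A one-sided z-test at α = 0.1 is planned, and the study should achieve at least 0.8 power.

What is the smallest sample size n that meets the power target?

Set Φ(δ − 1.282) = 0.8; then δ − 1.282 = Φ⁻¹(0.8) = 0.842, giving δ = 2.123.
δ = d·√n ⇒ n = (δ/d)² = (2.123 / 0.98)² = 4.69.
Rounding up, n = 5.

n = 5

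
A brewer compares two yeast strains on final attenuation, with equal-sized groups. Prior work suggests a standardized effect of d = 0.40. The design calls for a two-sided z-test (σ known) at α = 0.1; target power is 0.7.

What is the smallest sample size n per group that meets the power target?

For power 0.7 need Φ(δ − z_{0.05}) = 0.7, so δ = z_{0.05} + z_{0.30} = 1.645 + 0.524 = 2.169.
(For δ > 0 the lower-tail rejection region contributes negligibly to power, so the one-term inversion is standard.)
δ = d·√(n/2) ⇒ n = 2(δ/d)² = 2 × (2.169 / 0.40)² = 58.82.
Round up to the next whole unit.

n = 59 per group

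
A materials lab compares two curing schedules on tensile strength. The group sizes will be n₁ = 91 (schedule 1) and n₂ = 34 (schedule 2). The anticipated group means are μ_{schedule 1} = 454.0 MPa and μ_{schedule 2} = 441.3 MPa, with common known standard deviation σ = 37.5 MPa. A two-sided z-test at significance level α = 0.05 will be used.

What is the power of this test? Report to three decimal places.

Power ≈ 0.392

Standardized effect: d = |μ_{schedule 1} − μ_{schedule 2}| / σ = |454.0 − 441.3| / 37.5 = 0.3387
Noncentrality parameter: δ = d / √(1/n₁ + 1/n₂) = 0.3387 / √(1/91 + 1/34) = 1.6849
Critical value for a two-sided test at α = 0.05: z_{α/2} = 1.960.
Power = Φ(δ − 1.960) + Φ(−δ − 1.960) = Φ(-0.275) + Φ(-3.645) = 0.3916 + 0.0001 = 0.3918.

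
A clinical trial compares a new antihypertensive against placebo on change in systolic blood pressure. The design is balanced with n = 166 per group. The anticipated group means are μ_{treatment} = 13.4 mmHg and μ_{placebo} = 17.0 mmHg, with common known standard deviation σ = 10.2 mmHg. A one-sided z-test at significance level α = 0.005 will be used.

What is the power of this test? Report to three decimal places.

Standardized effect: d = |μ_{treatment} − μ_{placebo}| / σ = |13.4 − 17.0| / 10.2 = 0.3529
Noncentrality parameter: δ = d·√(n/2) = 0.3529 × √(166/2) = 3.2154
Critical value for a one-sided test at α = 0.005: z_α = 2.576.
Power = P(Z > 2.576 − δ) = Φ(0.640) = 0.7388.

Power ≈ 0.739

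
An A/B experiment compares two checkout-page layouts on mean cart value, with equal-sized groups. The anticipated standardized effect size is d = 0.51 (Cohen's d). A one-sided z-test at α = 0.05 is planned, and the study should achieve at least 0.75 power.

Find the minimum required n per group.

n = 42 per group

For power 0.75 need Φ(δ − z_{0.05}) = 0.75, so δ = z_{0.05} + z_{0.25} = 1.645 + 0.674 = 2.319.
δ = d·√(n/2) ⇒ n = 2(δ/d)² = 2 × (2.319 / 0.51)² = 41.36.
Rounding up, n = 42 per group.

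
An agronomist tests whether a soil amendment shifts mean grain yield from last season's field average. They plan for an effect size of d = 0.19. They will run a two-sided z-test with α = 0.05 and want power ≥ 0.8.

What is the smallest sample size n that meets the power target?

n = 218

Set Φ(δ − 1.960) = 0.8; then δ − 1.960 = Φ⁻¹(0.8) = 0.842, giving δ = 2.802.
(Ignoring the negligible lower-tail rejection probability gives the usual closed-form inversion.)
δ = d·√n ⇒ n = (δ/d)² = (2.802 / 0.19)² = 217.42.
Rounding up, n = 218.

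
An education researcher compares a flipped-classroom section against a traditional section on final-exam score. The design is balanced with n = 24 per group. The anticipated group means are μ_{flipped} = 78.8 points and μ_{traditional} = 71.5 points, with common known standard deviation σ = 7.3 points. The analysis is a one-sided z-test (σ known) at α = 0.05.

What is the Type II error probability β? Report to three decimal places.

Standardized effect: d = |μ_{flipped} − μ_{traditional}| / σ = |78.8 − 71.5| / 7.3 = 1.0000
Noncentrality parameter: δ = d·√(n/2) = 1.0000 × √(24/2) = 3.4641
Critical value for a one-sided test at α = 0.05: z_α = 1.645.
Power = Φ(δ − 1.645) = Φ(1.819) = 0.9656.
Type II error: β = 1 − power = 1 − 0.9656 = 0.0344.

β ≈ 0.034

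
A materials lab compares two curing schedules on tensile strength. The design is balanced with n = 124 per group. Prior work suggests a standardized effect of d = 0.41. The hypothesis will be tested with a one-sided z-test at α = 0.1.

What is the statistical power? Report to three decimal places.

Noncentrality parameter: δ = d·√(n/2) = 0.41 × √(124/2) = 3.2283
One-sided α = 0.1 → critical value z_{0.1} = 1.282.
Power = P(Z > 1.282 − δ) = Φ(1.947) = 0.9742.

Power ≈ 0.974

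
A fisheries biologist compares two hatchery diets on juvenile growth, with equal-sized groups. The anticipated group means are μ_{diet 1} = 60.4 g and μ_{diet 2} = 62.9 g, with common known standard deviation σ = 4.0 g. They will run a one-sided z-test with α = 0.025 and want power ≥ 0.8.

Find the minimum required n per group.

n = 41 per group

Standardized effect: d = |μ_{diet 1} − μ_{diet 2}| / σ = |60.4 − 62.9| / 4.0 = 0.6250
For power 0.8 need Φ(δ − z_{0.025}) = 0.8, so δ = z_{0.025} + z_{0.20} = 1.960 + 0.842 = 2.802.
δ = d·√(n/2) ⇒ n = 2(δ/d)² = 2 × (2.802 / 0.6250)² = 40.19.
Round up to the next whole unit.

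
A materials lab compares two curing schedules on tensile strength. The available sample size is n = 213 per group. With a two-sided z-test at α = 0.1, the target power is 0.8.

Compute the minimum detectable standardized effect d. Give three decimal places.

Required noncentrality: δ = z_{0.05} + z_{0.20} = 1.645 + 0.842 = 2.486.
(The second rejection-region term Φ(−δ − z_{α/2}) is negligible and dropped.)
δ = d·√(n/2) ⇒ d = δ/√(n/2) = 2.486/√(213/2) = 0.2409.

d ≈ 0.241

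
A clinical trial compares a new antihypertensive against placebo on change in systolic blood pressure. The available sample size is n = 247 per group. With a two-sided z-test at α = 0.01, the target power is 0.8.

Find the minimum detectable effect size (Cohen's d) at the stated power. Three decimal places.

Required noncentrality: δ = z_{0.005} + z_{0.20} = 2.576 + 0.842 = 3.417.
(Lower-tail contribution to power is negligible for δ > 0.)
δ = d·√(n/2) ⇒ d = δ/√(n/2) = 3.417/√(247/2) = 0.3075.

d ≈ 0.308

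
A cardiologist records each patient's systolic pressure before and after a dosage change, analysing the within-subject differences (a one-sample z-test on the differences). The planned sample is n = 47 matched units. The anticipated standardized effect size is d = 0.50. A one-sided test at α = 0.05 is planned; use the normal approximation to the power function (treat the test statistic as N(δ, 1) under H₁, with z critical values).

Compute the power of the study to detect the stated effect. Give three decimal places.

Noncentrality parameter: δ = d·√n = 0.50 × √47 = 3.4278
One-sided α = 0.05 → critical value z_{0.05} = 1.645.
Power = P(Z > 1.645 − δ) = Φ(1.783) = 0.9627.

Power ≈ 0.963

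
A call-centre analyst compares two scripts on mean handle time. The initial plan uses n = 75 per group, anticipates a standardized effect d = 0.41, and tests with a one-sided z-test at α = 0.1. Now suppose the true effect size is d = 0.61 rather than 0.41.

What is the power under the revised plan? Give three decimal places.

Power ≈ 0.993

With d = 0.61: δ = d·√(n/2) = 0.61 × √(75/2) = 3.7355. Critical value z_{0.1} = 1.282.
Revised power = Φ(δ − 1.282) = Φ(2.454) = 0.9929.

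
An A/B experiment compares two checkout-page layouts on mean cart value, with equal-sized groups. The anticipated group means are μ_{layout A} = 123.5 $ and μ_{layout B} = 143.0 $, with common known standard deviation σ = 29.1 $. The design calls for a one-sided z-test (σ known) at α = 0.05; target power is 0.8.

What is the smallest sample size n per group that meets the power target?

Standardized effect: d = |μ_{layout A} − μ_{layout B}| / σ = |123.5 − 143.0| / 29.1 = 0.6701
For power 0.8 need Φ(δ − z_{0.05}) = 0.8, so δ = z_{0.05} + z_{0.20} = 1.645 + 0.842 = 2.486.
δ = d·√(n/2) ⇒ n = 2(δ/d)² = 2 × (2.486 / 0.6701)² = 27.54.
Rounding up, n = 28 per group.

n = 28 per group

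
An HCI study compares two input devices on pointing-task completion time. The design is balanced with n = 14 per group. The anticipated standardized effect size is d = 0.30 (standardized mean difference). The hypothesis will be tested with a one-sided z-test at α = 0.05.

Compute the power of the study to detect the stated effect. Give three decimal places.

Noncentrality parameter: δ = d·√(n/2) = 0.30 × √(14/2) = 0.7937
Critical value for a one-sided test at α = 0.05: z_α = 1.645.
Power = Φ(δ − 1.645) = Φ(-0.851) = 0.1973.

Power ≈ 0.197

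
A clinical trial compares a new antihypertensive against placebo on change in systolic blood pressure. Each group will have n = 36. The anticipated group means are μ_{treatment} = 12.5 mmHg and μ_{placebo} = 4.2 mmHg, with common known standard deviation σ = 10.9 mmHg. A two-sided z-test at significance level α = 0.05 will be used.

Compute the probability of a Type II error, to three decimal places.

Standardized effect: d = |μ_{treatment} − μ_{placebo}| / σ = |12.5 − 4.2| / 10.9 = 0.7615
Noncentrality parameter: δ = d·√(n/2) = 0.7615 × √(36/2) = 3.2306
Two-sided α = 0.05 → critical value z_{0.025} = 1.960.
Power = Φ(δ − 1.960) + Φ(−δ − 1.960) = Φ(1.271) + Φ(-5.191) = 0.8981 + 0.0000 = 0.8981.
Type II error: β = 1 − power = 1 − 0.8981 = 0.1019.

β ≈ 0.102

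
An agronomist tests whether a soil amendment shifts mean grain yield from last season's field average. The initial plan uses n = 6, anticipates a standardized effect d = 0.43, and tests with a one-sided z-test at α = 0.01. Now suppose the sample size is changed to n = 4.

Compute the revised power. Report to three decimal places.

Power ≈ 0.071

With n = 4: δ = d·√n = 0.43 × √4 = 0.8600. Critical value z_{0.01} = 2.326.
Revised power = P(Z > 2.326 − δ) = Φ(-1.466) = 0.0713.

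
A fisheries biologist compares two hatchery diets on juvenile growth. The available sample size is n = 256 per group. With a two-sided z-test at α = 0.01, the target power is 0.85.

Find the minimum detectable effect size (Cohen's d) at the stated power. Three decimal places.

Need Φ(δ − 2.576) = 0.85, so δ = 2.576 + 1.036 = 3.612.
(The second rejection-region term Φ(−δ − z_{α/2}) is negligible and dropped.)
δ = d·√(n/2) ⇒ d = δ/√(n/2) = 3.612/√(256/2) = 0.3193.

d ≈ 0.319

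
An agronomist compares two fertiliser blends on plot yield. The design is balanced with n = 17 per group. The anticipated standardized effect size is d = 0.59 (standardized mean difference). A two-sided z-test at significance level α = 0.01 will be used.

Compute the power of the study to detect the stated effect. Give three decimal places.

Power ≈ 0.196

Noncentrality parameter: δ = d·√(n/2) = 0.59 × √(17/2) = 1.7201
Two-sided α = 0.01 → critical value z_{0.005} = 2.576.
Power = Φ(δ − 2.576) + Φ(−δ − 2.576) = Φ(-0.856) + Φ(-4.296) = 0.1961 + 0.0000 = 0.1961.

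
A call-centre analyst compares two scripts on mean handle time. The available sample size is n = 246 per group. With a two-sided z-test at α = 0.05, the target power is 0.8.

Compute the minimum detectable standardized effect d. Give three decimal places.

d ≈ 0.253

Need Φ(δ − 1.960) = 0.8, so δ = 1.960 + 0.842 = 2.802.
(The second rejection-region term Φ(−δ − z_{α/2}) is negligible and dropped.)
δ = d·√(n/2) ⇒ d = δ/√(n/2) = 2.802/√(246/2) = 0.2526.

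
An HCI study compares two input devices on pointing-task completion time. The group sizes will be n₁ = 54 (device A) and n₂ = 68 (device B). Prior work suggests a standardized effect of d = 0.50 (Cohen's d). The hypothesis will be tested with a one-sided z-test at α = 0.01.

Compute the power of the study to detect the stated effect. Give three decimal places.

Power ≈ 0.662

Noncentrality parameter: δ = d / √(1/n₁ + 1/n₂) = 0.50 / √(1/54 + 1/68) = 2.7431
Critical value for a one-sided test at α = 0.01: z_α = 2.326.
Power = P(Z > 2.326 − δ) = Φ(0.417) = 0.6616.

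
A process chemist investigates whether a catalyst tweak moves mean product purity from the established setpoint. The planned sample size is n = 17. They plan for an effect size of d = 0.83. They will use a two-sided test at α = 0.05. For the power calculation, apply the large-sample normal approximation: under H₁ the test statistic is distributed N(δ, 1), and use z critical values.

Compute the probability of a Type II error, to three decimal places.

Noncentrality parameter: λ = d·√n = 0.83 × √17 = 3.4222
Two-sided α = 0.05 → critical value z_{0.025} = 1.960.
Power = Φ(λ − 1.960) + Φ(−λ − 1.960) = Φ(1.462) + Φ(-5.382) = 0.9282 + 0.0000 = 0.9282.
Type II error: β = 1 − power = 1 − 0.9282 = 0.0718.

β ≈ 0.072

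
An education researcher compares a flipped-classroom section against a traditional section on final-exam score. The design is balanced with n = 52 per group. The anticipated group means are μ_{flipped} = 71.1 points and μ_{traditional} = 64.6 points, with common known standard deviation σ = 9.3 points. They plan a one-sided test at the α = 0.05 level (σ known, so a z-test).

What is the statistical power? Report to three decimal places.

Standardized effect: d = |μ_{flipped} − μ_{traditional}| / σ = |71.1 − 64.6| / 9.3 = 0.6989
Noncentrality parameter: δ = d·√(n/2) = 0.6989 × √(52/2) = 3.5638
Critical value for a one-sided test at α = 0.05: z_α = 1.645.
Power = Φ(δ − 1.645) = Φ(1.919) = 0.9725.

Power ≈ 0.973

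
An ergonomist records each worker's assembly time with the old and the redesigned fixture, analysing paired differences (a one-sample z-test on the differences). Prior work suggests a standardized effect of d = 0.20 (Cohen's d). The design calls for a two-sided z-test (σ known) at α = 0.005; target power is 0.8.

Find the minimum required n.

Set Φ(δ − 2.807) = 0.8; then δ − 2.807 = Φ⁻¹(0.8) = 0.842, giving δ = 3.649.
(For δ > 0 the lower-tail rejection region contributes negligibly to power, so the one-term inversion is standard.)
δ = d·√n ⇒ n = (δ/d)² = (3.649 / 0.20)² = 332.82.
Rounding up, n = 333.

n = 333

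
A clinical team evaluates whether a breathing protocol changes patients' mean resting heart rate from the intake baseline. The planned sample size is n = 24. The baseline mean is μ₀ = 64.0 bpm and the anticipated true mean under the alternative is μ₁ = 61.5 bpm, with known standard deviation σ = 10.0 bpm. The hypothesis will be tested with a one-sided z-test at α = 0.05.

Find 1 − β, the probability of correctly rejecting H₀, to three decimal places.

Standardized effect: d = |μ₁ − μ₀| / σ = |61.5 − 64.0| / 10.0 = 0.2500
Noncentrality parameter: δ = d·√n = 0.2500 × √24 = 1.2247
Critical value for a one-sided test at α = 0.05: z_α = 1.645.
Power = P(Z > 1.645 − δ) = Φ(-0.420) = 0.3372.

Power ≈ 0.337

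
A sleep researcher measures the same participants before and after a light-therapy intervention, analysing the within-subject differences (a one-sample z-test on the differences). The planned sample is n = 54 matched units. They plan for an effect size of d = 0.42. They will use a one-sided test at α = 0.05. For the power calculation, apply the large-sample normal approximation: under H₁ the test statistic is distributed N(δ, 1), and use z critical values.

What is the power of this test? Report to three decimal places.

Noncentrality parameter: δ = d·√n = 0.42 × √54 = 3.0864
Critical value for a one-sided test at α = 0.05: z_α = 1.645.
Power = P(Z > 1.645 − δ) = Φ(1.442) = 0.9253.

Power ≈ 0.925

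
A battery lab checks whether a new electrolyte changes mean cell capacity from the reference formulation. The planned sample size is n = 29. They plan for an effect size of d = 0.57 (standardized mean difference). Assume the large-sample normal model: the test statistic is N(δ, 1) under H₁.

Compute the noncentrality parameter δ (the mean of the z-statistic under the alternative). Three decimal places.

δ = d·√n = 0.57 × √29 = 3.0695

δ ≈ 3.070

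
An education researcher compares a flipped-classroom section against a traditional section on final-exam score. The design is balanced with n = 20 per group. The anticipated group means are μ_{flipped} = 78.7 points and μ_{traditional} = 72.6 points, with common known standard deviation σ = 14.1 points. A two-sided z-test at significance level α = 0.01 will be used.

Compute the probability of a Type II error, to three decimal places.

β ≈ 0.886

Standardized effect: d = |μ_{flipped} − μ_{traditional}| / σ = |78.7 − 72.6| / 14.1 = 0.4326
Noncentrality parameter: δ = d·√(n/2) = 0.4326 × √(20/2) = 1.3681
Critical value for a two-sided test at α = 0.01: z_{α/2} = 2.576.
Power = Φ(δ − 2.576) + Φ(−δ − 2.576) = Φ(-1.208) + Φ(-3.944) = 0.1136 + 0.0000 = 0.1136.
Type II error: β = 1 − power = 1 − 0.1136 = 0.8864.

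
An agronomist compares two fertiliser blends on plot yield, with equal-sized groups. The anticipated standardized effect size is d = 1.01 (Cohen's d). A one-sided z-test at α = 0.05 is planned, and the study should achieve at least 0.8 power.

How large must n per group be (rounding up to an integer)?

n = 13 per group

Set Φ(δ − 1.645) = 0.8; then δ − 1.645 = Φ⁻¹(0.8) = 0.842, giving δ = 2.486.
δ = d·√(n/2) ⇒ n = 2(δ/d)² = 2 × (2.486 / 1.01)² = 12.12.
Round up to the next whole unit.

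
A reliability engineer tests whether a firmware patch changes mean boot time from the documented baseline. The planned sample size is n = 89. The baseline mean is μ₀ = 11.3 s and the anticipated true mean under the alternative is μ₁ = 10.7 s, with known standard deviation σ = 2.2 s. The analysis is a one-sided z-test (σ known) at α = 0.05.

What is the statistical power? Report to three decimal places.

Power ≈ 0.823

Standardized effect: d = |μ₁ − μ₀| / σ = |10.7 − 11.3| / 2.2 = 0.2727
Noncentrality parameter: λ = d·√n = 0.2727 × √89 = 2.5729
One-sided α = 0.05 → critical value z_{0.05} = 1.645.
Power = Φ(λ − 1.645) = Φ(0.928) = 0.8233.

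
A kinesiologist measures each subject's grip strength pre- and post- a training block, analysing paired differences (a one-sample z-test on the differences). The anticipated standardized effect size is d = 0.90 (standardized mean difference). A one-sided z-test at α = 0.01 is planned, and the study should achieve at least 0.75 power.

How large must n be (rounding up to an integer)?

Set Φ(δ − 2.326) = 0.75; then δ − 2.326 = Φ⁻¹(0.75) = 0.674, giving δ = 3.001.
δ = d·√n ⇒ n = (δ/d)² = (3.001 / 0.90)² = 11.12.
Round up to the next whole unit.

n = 12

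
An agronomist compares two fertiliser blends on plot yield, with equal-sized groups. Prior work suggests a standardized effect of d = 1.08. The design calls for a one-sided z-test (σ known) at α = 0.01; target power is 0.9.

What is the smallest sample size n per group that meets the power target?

n = 23 per group

Set Φ(δ − 2.326) = 0.9; then δ − 2.326 = Φ⁻¹(0.9) = 1.282, giving δ = 3.608.
δ = d·√(n/2) ⇒ n = 2(δ/d)² = 2 × (3.608 / 1.08)² = 22.32.
Rounding up, n = 23 per group.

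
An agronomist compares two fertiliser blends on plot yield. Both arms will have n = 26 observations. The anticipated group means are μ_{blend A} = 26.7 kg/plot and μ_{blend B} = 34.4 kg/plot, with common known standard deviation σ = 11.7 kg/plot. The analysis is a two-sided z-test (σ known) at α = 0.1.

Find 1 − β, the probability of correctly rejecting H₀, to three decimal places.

Standardized effect: d = |μ_{blend A} − μ_{blend B}| / σ = |26.7 − 34.4| / 11.7 = 0.6581
Noncentrality parameter: δ = d·√(n/2) = 0.6581 × √(26/2) = 2.3729
Critical value for a two-sided test at α = 0.1: z_{α/2} = 1.645.
Power = Φ(δ − 1.645) + Φ(−δ − 1.645) = Φ(0.728) + Φ(-4.018) = 0.7667 + 0.0000 = 0.7667.

Power ≈ 0.767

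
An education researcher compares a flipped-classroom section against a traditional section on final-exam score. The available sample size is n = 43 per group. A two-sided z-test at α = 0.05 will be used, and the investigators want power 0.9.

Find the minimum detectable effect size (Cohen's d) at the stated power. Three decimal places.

d ≈ 0.699

Required noncentrality: δ = z_{0.025} + z_{0.10} = 1.960 + 1.282 = 3.242.
(Lower-tail contribution to power is negligible for δ > 0.)
δ = d·√(n/2) ⇒ d = δ/√(n/2) = 3.242/√(43/2) = 0.6991.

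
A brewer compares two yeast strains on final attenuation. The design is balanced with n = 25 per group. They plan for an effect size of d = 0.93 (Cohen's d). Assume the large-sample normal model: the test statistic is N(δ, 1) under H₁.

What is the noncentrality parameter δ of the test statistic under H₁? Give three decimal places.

The noncentrality parameter scales effect size by the design's sample-size factor: δ = d·√(n/2) = 0.93 × √(25/2) = 3.2880

δ ≈ 3.288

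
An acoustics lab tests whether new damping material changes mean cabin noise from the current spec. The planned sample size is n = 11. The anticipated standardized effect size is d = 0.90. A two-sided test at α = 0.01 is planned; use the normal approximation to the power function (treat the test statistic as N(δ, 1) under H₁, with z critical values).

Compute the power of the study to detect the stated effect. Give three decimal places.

Power ≈ 0.659

Noncentrality parameter: λ = d·√n = 0.90 × √11 = 2.9850
Two-sided α = 0.01 → critical value z_{0.005} = 2.576.
Power = Φ(λ − 2.576) + Φ(−λ − 2.576) = Φ(0.409) + Φ(-5.561) = 0.6588 + 0.0000 = 0.6588.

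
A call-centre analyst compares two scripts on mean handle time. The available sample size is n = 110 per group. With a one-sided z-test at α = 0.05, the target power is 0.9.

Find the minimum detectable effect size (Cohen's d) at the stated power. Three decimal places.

Need Φ(δ − 1.645) = 0.9, so δ = 1.645 + 1.282 = 2.926.
δ = d·√(n/2) ⇒ d = δ/√(n/2) = 2.926/√(110/2) = 0.3946.

d ≈ 0.395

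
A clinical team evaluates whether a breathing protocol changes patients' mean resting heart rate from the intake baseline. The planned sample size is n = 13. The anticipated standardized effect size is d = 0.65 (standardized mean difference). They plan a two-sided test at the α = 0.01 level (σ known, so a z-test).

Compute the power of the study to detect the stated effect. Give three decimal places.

Power ≈ 0.408

Noncentrality parameter: δ = d·√n = 0.65 × √13 = 2.3436
Critical value for a two-sided test at α = 0.01: z_{α/2} = 2.576.
Power = Φ(δ − 2.576) + Φ(−δ − 2.576) = Φ(-0.232) + Φ(-4.919) = 0.4082 + 0.0000 = 0.4082.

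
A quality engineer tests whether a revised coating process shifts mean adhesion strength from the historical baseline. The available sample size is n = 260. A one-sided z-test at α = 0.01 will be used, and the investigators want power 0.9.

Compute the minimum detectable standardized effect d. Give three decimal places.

Need Φ(δ − 2.326) = 0.9, so δ = 2.326 + 1.282 = 3.608.
δ = d·√n ⇒ d = δ/√n = 3.608/√260 = 0.2238.

d ≈ 0.224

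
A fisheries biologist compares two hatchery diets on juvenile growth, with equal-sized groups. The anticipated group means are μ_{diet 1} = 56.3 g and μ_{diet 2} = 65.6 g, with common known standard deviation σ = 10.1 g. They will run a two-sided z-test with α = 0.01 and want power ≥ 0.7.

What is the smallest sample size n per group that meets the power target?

Standardized effect: d = |μ_{diet 1} − μ_{diet 2}| / σ = |56.3 − 65.6| / 10.1 = 0.9208
Set Φ(δ − 2.576) = 0.7; then δ − 2.576 = Φ⁻¹(0.7) = 0.524, giving δ = 3.100.
(The Φ(−δ − z_{α/2}) term is vanishingly small for δ > 0 and is dropped in the standard sample-size formula.)
δ = d·√(n/2) ⇒ n = 2(δ/d)² = 2 × (3.100 / 0.9208)² = 22.67.
Round up to the next whole unit.

n = 23 per group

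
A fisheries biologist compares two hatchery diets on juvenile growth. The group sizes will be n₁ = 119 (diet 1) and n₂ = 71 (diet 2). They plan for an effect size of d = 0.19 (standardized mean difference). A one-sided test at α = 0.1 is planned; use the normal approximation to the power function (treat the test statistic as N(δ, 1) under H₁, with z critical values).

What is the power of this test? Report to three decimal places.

Noncentrality parameter: δ = d / √(1/n₁ + 1/n₂) = 0.19 / √(1/119 + 1/71) = 1.2670
Critical value for a one-sided test at α = 0.1: z_α = 1.282.
Power = P(Z > 1.282 − δ) = Φ(-0.015) = 0.4942.

Power ≈ 0.494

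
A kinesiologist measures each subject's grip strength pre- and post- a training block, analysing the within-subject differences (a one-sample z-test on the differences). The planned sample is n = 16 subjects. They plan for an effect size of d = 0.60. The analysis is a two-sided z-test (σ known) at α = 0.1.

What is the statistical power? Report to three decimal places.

Power ≈ 0.775

Noncentrality parameter: δ = d·√n = 0.60 × √16 = 2.4000
Two-sided α = 0.1 → critical value z_{0.05} = 1.645.
Power = Φ(δ − 1.645) + Φ(−δ − 1.645) = Φ(0.755) + Φ(-4.045) = 0.7749 + 0.0000 = 0.7749.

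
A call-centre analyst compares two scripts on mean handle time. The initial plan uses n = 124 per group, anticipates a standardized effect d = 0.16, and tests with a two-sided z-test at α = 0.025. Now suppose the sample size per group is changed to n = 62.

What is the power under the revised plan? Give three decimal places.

Power ≈ 0.089

With n = 62 per group: δ = d·√(n/2) = 0.16 × √(62/2) = 0.8908. Critical value z_{0.0125} = 2.241.
Revised power = Φ(δ − 2.241) + Φ(−δ − 2.241) = Φ(-1.351) + Φ(-3.132) = 0.0884 + 0.0009 = 0.0893.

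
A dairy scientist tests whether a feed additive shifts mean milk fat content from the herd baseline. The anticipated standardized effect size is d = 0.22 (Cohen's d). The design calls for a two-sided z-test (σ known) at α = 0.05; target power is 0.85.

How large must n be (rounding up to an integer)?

n = 186

Set Φ(δ − 1.960) = 0.85; then δ − 1.960 = Φ⁻¹(0.85) = 1.036, giving δ = 2.996.
(The Φ(−δ − z_{α/2}) term is vanishingly small for δ > 0 and is dropped in the standard sample-size formula.)
δ = d·√n ⇒ n = (δ/d)² = (2.996 / 0.22)² = 185.50.
Rounding up, n = 186.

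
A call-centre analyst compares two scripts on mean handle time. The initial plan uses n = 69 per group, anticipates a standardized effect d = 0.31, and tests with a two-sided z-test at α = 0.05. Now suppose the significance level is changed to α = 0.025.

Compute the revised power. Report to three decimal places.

Power ≈ 0.337

δ = d·√(n/2) = 0.31 × √(69/2) = 1.8208 (unchanged). New critical value: z_{0.0125} = 2.241.
Revised power = Φ(δ − 2.241) + Φ(−δ − 2.241) = Φ(-0.421) + Φ(-4.062) = 0.3370 + 0.0000 = 0.3371.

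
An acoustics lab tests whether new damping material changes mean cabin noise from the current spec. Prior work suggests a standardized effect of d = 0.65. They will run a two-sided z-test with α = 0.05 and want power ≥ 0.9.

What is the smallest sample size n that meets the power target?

Set Φ(δ − 1.960) = 0.9; then δ − 1.960 = Φ⁻¹(0.9) = 1.282, giving δ = 3.242.
(Ignoring the negligible lower-tail rejection probability gives the usual closed-form inversion.)
δ = d·√n ⇒ n = (δ/d)² = (3.242 / 0.65)² = 24.87.
Round up to the next whole unit.

n = 25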